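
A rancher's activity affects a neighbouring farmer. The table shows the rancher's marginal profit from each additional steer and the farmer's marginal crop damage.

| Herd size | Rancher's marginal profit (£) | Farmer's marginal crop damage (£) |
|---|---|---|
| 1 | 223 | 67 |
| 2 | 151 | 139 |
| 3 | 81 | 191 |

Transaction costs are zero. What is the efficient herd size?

Bargaining reaches the level where marginal profit last exceeds marginal crop damage.
That holds through level 2 (151 ≥ 139) but not at 3 (81 < 191).

2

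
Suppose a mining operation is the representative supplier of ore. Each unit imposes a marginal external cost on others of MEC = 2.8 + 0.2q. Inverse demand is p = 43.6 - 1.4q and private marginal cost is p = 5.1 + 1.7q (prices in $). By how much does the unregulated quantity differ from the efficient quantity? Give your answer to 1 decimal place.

1.6 units

Market equilibrium (private): 5.1 + 1.7q = 43.6 - 1.4q → q_m = 12.4194.
Social marginal cost = private MC + MEC = 7.9 + 1.9q.
Set SMC = demand: 7.9 + 1.9q = 43.6 - 1.4q → q* = 10.8182.
Gap = |12.4194 − 10.8182| = 1.6012.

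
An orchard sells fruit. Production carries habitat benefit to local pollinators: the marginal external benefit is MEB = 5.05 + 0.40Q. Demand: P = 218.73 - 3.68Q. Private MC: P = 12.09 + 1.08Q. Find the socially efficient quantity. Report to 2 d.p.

Q* = 48.55

Social marginal cost = private MC − MEB = 7.04 + 0.68Q.
Set SMC = demand: 7.04 + 0.68Q = 218.73 - 3.68Q → Q* = 48.5528.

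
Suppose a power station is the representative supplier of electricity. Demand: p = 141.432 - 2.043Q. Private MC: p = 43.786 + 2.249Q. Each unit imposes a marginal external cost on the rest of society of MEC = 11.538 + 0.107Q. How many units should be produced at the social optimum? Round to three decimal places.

Q* = 19.574

Social marginal cost = private MC + MEC = 55.324 + 2.356Q.
Set SMC = demand: 55.324 + 2.356Q = 141.432 - 2.043Q → Q* = 19.5744.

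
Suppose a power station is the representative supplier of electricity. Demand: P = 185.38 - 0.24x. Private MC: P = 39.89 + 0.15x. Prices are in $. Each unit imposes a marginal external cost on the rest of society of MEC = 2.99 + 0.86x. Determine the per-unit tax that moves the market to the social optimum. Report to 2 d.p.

tax = $101.03 per unit

Social marginal cost = private MC + MEC = 42.88 + 1.01x.
Set SMC = demand: 42.88 + 1.01x = 185.38 - 0.24x → x* = 114.0000.
The Pigouvian tax equals MEC at x*: 2.99 + 0.86×114.0000 = 101.0300.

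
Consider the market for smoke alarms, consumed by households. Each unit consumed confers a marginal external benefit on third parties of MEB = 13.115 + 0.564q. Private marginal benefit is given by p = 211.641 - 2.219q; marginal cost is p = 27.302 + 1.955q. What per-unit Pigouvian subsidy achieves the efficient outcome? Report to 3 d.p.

subsidy = 43.964 per unit

Social marginal benefit = demand + MEB = 224.756 - 1.655q.
Set SMB = MC: 224.756 - 1.655q = 27.302 + 1.955q → q* = 54.6964.
The Pigouvian subsidy equals MEB at q*: 13.115 + 0.564×54.6964 = 43.9638.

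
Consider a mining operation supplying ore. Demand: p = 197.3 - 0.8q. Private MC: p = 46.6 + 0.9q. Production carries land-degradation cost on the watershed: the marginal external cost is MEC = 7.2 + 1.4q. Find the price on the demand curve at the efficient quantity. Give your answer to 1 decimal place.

P = 160.3

Social marginal cost = private MC + MEC = 53.8 + 2.3q.
Set SMC = demand: 53.8 + 2.3q = 197.3 - 0.8q → q* = 46.2903.
Consumer price on the demand curve at q*: 197.3 − 0.8×46.2903 = 160.2678.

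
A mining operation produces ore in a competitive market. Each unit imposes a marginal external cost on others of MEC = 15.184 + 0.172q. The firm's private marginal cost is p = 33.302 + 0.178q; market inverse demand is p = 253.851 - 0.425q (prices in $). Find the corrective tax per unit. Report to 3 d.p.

tax = $60.762 per unit

Social marginal cost = private MC + MEC = 48.486 + 0.350q.
Set SMC = demand: 48.486 + 0.350q = 253.851 - 0.425q → q* = 264.9871.
The Pigouvian tax equals MEC at q*: 15.184 + 0.172×264.9871 = 60.7618.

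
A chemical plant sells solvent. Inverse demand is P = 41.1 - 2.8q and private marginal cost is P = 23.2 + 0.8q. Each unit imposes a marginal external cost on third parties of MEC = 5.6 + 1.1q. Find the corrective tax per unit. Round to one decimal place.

tax = 8.5 per unit

Social marginal cost = private MC + MEC = 28.8 + 1.9q.
Set SMC = demand: 28.8 + 1.9q = 41.1 - 2.8q → q* = 2.6170.
The Pigouvian tax equals MEC at q*: 5.6 + 1.1×2.6170 = 8.4787.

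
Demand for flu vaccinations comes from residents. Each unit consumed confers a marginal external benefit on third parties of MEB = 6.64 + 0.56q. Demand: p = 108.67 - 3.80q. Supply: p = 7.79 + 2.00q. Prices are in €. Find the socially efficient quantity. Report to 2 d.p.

q* = 20.52

Social marginal benefit = demand + MEB = 115.31 - 3.24q.
Set SMB = MC: 115.31 - 3.24q = 7.79 + 2.00q → q* = 20.5191.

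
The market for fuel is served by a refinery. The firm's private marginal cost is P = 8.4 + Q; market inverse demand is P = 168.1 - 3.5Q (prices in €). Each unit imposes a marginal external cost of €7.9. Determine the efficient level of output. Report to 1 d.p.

Q* = 33.7

Social marginal cost = private MC + MEC = 16.3 + Q.
Set SMC = demand: 16.3 + Q = 168.1 - 3.5Q → Q* = 33.7333.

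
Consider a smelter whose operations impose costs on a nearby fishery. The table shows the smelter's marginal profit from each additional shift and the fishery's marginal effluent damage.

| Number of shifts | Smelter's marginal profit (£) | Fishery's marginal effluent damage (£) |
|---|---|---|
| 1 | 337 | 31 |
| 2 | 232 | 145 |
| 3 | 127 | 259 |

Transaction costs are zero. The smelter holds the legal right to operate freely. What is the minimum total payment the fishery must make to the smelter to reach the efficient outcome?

Left alone the smelter would choose level 3 (marginal profit stays positive).
Efficient level: k* = 2 (marginal profit ≥ marginal effluent damage through 2).
The fishery must at least cover the smelter's forgone profit from cutting 3→2: 127 = 127.

£127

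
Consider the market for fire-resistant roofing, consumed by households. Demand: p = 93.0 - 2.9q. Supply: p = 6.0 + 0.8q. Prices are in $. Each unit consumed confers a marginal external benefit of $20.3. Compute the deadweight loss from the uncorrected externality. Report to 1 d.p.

DWL = $55.7

Market equilibrium (private): 6.0 + 0.8q = 93.0 - 2.9q → q_m = 23.5135.
Social marginal benefit = demand + MEB = 113.3 - 2.9q.
Set SMB = MC: 113.3 - 2.9q = 6.0 + 0.8q → q* = 29.0000.
The welfare-loss triangle has base |q_m − q*| and height MEB(q_m) (the vertical gap between SMB and MC is zero at q* and MEB at q_m).
DWL = ½ × 5.4865 × 20.3000 = 55.6880.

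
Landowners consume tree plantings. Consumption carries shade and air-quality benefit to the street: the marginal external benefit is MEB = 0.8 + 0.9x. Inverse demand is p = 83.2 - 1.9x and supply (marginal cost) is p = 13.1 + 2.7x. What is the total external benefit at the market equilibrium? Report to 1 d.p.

Market equilibrium (private): 13.1 + 2.7x = 83.2 - 1.9x → x_m = 15.2391.
Total external benefit = ∫₀^{x_m} (0.8 + 0.9x) dx = 0.8×15.2391 + ½×0.9×15.2391² = 116.6949.

116.7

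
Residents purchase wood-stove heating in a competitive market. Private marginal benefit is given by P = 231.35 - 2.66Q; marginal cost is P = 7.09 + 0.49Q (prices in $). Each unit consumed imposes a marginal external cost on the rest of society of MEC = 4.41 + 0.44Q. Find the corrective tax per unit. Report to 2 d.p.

tax = $31.36 per unit

Social marginal benefit = demand − MEC = 226.94 - 3.10Q.
Set SMB = MC: 226.94 - 3.10Q = 7.09 + 0.49Q → Q* = 61.2396.
The Pigouvian tax equals MEC at Q*: 4.41 + 0.44×61.2396 = 31.3554.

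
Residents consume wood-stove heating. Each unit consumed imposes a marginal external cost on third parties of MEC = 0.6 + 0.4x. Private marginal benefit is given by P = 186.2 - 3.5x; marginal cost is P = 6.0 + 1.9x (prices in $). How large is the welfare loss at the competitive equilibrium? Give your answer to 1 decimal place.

DWL = $16.8

Market equilibrium (private): 6.0 + 1.9x = 186.2 - 3.5x → x_m = 33.3704.
Social marginal benefit = demand − MEC = 185.6 - 3.9x.
Set SMB = MC: 185.6 - 3.9x = 6.0 + 1.9x → x* = 30.9655.
Height of the DWL triangle at x_m is MC(x_m) − SMB(x_m) = MEC(x_m) = 13.9481.
DWL = ½ × 2.4049 × 13.9481 = 16.7719.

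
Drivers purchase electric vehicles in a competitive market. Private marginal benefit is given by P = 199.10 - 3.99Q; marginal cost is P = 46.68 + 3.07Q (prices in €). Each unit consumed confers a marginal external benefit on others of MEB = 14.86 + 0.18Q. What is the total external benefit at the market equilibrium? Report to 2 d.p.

Market equilibrium (private): 46.68 + 3.07Q = 199.10 - 3.99Q → Q_m = 21.5892.
Total external benefit = ∫₀^{Q_m} (14.86 + 0.18Q) dQ = 14.86×21.5892 + ½×0.18×21.5892² = 362.7639.

€362.76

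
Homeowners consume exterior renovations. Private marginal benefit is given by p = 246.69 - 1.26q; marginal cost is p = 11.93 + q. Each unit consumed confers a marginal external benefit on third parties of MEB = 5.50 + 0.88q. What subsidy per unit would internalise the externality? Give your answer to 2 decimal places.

Social marginal benefit = demand + MEB = 252.19 - 0.38q.
Set SMB = MC: 252.19 - 0.38q = 11.93 + q → q* = 174.1014.
The Pigouvian subsidy equals MEB at q*: 5.50 + 0.88×174.1014 = 158.7092.

subsidy = 158.71 per unit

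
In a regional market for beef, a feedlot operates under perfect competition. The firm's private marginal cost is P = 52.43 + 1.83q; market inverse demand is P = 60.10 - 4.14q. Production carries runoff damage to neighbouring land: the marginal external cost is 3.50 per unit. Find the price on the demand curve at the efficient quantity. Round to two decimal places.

P = 57.21

Social marginal cost = private MC + MEC = 55.93 + 1.83q.
Set SMC = demand: 55.93 + 1.83q = 60.10 - 4.14q → q* = 0.6985.
Consumer price on the demand curve at q*: 60.10 − 4.14×0.6985 = 57.2082.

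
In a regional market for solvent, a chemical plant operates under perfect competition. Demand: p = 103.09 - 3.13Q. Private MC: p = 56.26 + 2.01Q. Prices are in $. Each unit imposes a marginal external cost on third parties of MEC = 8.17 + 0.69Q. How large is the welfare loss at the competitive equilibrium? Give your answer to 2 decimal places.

Market equilibrium (private): 56.26 + 2.01Q = 103.09 - 3.13Q → Q_m = 9.1109.
Social marginal cost = private MC + MEC = 64.43 + 2.70Q.
Set SMC = demand: 64.43 + 2.70Q = 103.09 - 3.13Q → Q* = 6.6312.
The loss is the area between SMC and demand from Q* to Q_m; with linear curves that's a triangle of height MEC(Q_m).
DWL = ½ × 2.4797 × 14.4565 = 17.9239.

DWL = $17.92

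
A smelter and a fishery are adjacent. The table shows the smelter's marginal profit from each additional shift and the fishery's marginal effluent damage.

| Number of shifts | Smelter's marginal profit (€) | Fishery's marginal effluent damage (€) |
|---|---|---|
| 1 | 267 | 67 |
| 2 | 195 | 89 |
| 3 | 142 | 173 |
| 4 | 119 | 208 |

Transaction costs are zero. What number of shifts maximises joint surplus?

2

Bargaining reaches the level where marginal profit last exceeds marginal effluent damage.
That holds through level 2 (195 ≥ 89) but not at 3 (142 < 173).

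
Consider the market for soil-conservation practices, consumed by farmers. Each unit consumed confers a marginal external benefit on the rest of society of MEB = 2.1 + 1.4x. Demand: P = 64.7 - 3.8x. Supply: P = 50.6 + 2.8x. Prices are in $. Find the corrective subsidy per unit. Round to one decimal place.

Social marginal benefit = demand + MEB = 66.8 - 2.4x.
Set SMB = MC: 66.8 - 2.4x = 50.6 + 2.8x → x* = 3.1154.
The Pigouvian subsidy equals MEB at x*: 2.1 + 1.4×3.1154 = 6.4616.

subsidy = $6.5 per unit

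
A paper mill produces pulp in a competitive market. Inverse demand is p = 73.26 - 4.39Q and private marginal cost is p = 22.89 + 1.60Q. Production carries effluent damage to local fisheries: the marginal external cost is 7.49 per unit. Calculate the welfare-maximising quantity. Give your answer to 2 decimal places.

Social marginal cost = private MC + MEC = 30.38 + 1.60Q.
Set SMC = demand: 30.38 + 1.60Q = 73.26 - 4.39Q → Q* = 7.1586.

Q* = 7.16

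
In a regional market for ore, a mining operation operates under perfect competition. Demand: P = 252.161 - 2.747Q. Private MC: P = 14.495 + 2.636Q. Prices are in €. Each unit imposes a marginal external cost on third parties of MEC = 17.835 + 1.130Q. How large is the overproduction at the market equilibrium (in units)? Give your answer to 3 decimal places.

10.399 units

Market equilibrium (private): 14.495 + 2.636Q = 252.161 - 2.747Q → Q_m = 44.1512.
Social marginal cost = private MC + MEC = 32.330 + 3.766Q.
Set SMC = demand: 32.330 + 3.766Q = 252.161 - 2.747Q → Q* = 33.7526.
Gap = |44.1512 − 33.7526| = 10.3986.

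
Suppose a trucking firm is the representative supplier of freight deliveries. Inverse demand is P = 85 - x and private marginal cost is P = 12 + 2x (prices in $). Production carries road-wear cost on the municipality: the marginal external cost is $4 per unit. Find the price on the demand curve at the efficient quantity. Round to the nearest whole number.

Social marginal cost = private MC + MEC = 16 + 2x.
Set SMC = demand: 16 + 2x = 85 - x → x* = 23.0000.
Consumer price on the demand curve at x*: 85 − 1×23.0000 = 62.0000.

P = $62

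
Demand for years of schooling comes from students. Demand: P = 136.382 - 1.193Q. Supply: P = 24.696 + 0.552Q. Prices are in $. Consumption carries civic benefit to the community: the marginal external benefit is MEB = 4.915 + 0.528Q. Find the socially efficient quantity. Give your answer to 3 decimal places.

Q* = 95.810

Social marginal benefit = demand + MEB = 141.297 - 0.665Q.
Set SMB = MC: 141.297 - 0.665Q = 24.696 + 0.552Q → Q* = 95.8102.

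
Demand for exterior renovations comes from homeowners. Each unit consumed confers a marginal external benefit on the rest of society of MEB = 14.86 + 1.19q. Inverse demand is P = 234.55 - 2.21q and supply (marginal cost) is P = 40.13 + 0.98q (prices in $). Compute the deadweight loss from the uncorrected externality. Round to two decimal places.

DWL = $1909.10

Market equilibrium (private): 40.13 + 0.98q = 234.55 - 2.21q → q_m = 60.9467.
Social marginal benefit = demand + MEB = 249.41 - 1.02q.
Set SMB = MC: 249.41 - 1.02q = 40.13 + 0.98q → q* = 104.6400.
The welfare-loss triangle has base |q_m − q*| and height MEB(q_m) (the vertical gap between SMB and MC is zero at q* and MEB at q_m).
DWL = ½ × 43.6933 × 87.3866 = 1909.1045.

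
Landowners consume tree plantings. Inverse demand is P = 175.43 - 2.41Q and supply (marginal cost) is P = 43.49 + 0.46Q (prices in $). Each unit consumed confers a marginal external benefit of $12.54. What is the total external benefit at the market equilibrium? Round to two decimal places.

$576.49

Market equilibrium (private): 43.49 + 0.46Q = 175.43 - 2.41Q → Q_m = 45.9721.
Total external benefit = MEB × Q_m = 12.54 × 45.9721 = 576.4901.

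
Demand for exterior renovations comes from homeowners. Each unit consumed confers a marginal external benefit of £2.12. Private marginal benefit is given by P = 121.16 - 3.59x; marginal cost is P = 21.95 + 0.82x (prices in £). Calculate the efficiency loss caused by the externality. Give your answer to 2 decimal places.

DWL = £0.51

Market equilibrium (private): 21.95 + 0.82x = 121.16 - 3.59x → x_m = 22.4966.
Social marginal benefit = demand + MEB = 123.28 - 3.59x.
Set SMB = MC: 123.28 - 3.59x = 21.95 + 0.82x → x* = 22.9773.
The loss is the area between SMB and MC from x* to x_m; with linear curves that's a triangle of height MEB(x_m).
DWL = ½ × 0.4807 × 2.1200 = 0.5095.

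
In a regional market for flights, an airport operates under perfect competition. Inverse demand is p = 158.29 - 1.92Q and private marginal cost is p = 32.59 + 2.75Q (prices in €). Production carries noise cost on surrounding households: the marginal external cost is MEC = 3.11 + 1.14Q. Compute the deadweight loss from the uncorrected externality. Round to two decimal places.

DWL = €98.29

Market equilibrium (private): 32.59 + 2.75Q = 158.29 - 1.92Q → Q_m = 26.9165.
Social marginal cost = private MC + MEC = 35.70 + 3.89Q.
Set SMC = demand: 35.70 + 3.89Q = 158.29 - 1.92Q → Q* = 21.0998.
Height of the DWL triangle at Q_m is SMC(Q_m) − demand(Q_m) = MEC(Q_m) = 33.7948.
DWL = ½ × 5.8167 × 33.7948 = 98.2871.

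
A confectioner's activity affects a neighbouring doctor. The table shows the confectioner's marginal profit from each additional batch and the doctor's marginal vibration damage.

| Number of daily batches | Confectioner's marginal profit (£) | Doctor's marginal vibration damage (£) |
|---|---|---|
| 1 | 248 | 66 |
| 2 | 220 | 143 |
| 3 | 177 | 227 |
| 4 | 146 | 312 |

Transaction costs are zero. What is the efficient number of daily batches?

Bargaining reaches the level where marginal profit last exceeds marginal vibration damage.
That holds through level 2 (220 ≥ 143) but not at 3 (177 < 227).

2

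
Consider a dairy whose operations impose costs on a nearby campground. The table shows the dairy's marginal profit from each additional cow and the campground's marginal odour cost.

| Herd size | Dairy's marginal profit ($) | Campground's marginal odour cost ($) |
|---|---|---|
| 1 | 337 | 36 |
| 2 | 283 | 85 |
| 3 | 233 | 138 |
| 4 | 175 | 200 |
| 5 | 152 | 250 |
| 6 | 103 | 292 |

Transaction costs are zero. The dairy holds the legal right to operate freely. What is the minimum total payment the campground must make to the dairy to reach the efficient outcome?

$430

Left alone the dairy would choose level 6 (marginal profit stays positive).
Efficient level: k* = 3 (marginal profit ≥ marginal odour cost through 3).
The campground must at least cover the dairy's forgone profit from cutting 6→3: 175 + 152 + 103 = 430.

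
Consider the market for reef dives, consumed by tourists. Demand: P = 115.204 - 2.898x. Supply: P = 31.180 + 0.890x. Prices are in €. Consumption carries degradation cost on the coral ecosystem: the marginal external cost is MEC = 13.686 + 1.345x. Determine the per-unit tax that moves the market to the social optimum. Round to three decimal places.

Social marginal benefit = demand − MEC = 101.518 - 4.243x.
Set SMB = MC: 101.518 - 4.243x = 31.180 + 0.890x → x* = 13.7031.
The Pigouvian tax equals MEC at x*: 13.686 + 1.345×13.7031 = 32.1167.

tax = €32.117 per unit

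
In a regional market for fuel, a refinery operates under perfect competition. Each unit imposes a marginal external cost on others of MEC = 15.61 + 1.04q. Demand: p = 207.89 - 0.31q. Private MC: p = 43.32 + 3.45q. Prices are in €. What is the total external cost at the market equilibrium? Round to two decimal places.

€1679.39

Market equilibrium (private): 43.32 + 3.45q = 207.89 - 0.31q → q_m = 43.7686.
Total external cost = ∫₀^{q_m} (15.61 + 1.04q) dq = 15.61×43.7686 + ½×1.04×43.7686² = 1679.3868.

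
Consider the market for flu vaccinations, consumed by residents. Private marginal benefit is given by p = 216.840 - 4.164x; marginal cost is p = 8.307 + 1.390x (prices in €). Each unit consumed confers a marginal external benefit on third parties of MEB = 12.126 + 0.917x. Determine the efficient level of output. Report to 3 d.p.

Social marginal benefit = demand + MEB = 228.966 - 3.247x.
Set SMB = MC: 228.966 - 3.247x = 8.307 + 1.390x → x* = 47.5866.

x* = 47.587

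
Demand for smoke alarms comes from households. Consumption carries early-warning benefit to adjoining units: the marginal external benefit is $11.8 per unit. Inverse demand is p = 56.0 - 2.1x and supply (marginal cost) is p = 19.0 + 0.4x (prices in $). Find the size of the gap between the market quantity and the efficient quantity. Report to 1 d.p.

Market equilibrium (private): 19.0 + 0.4x = 56.0 - 2.1x → x_m = 14.8000.
Social marginal benefit = demand + MEB = 67.8 - 2.1x.
Set SMB = MC: 67.8 - 2.1x = 19.0 + 0.4x → x* = 19.5200.
Gap = |14.8000 − 19.5200| = 4.7200.

4.7 units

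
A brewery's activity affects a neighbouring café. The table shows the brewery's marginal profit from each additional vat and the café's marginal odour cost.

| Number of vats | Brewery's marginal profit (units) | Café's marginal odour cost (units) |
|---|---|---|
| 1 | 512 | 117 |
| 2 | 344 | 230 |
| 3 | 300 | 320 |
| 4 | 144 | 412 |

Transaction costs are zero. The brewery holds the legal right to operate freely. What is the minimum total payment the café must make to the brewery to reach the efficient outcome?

Left alone the brewery would choose level 4 (marginal profit stays positive).
Efficient level: k* = 2 (marginal profit ≥ marginal odour cost through 2).
The café must at least cover the brewery's forgone profit from cutting 4→2: 300 + 144 = 444.

444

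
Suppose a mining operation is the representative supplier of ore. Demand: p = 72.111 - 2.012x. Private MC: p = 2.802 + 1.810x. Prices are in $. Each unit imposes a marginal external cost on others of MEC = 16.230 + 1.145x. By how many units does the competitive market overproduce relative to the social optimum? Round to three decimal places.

Market equilibrium (private): 2.802 + 1.810x = 72.111 - 2.012x → x_m = 18.1342.
Social marginal cost = private MC + MEC = 19.032 + 2.955x.
Set SMC = demand: 19.032 + 2.955x = 72.111 - 2.012x → x* = 10.6863.
Gap = |18.1342 − 10.6863| = 7.4479.

7.448 units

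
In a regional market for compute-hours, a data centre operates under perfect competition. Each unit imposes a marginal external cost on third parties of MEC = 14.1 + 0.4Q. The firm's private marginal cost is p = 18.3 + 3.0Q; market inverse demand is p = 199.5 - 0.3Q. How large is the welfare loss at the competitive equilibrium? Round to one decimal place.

Market equilibrium (private): 18.3 + 3.0Q = 199.5 - 0.3Q → Q_m = 54.9091.
Social marginal cost = private MC + MEC = 32.4 + 3.4Q.
Set SMC = demand: 32.4 + 3.4Q = 199.5 - 0.3Q → Q* = 45.1622.
The loss is the area between SMC and demand from Q* to Q_m; with linear curves that's a triangle of height MEC(Q_m).
DWL = ½ × 9.7469 × 36.0636 = 175.7542.

DWL = 175.8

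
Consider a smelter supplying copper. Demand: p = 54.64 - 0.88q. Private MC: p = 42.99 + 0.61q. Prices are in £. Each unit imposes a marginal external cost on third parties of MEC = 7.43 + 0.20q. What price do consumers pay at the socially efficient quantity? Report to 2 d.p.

P = £52.44

Social marginal cost = private MC + MEC = 50.42 + 0.81q.
Set SMC = demand: 50.42 + 0.81q = 54.64 - 0.88q → q* = 2.4970.
Consumer price on the demand curve at q*: 54.64 − 0.88×2.4970 = 52.4426.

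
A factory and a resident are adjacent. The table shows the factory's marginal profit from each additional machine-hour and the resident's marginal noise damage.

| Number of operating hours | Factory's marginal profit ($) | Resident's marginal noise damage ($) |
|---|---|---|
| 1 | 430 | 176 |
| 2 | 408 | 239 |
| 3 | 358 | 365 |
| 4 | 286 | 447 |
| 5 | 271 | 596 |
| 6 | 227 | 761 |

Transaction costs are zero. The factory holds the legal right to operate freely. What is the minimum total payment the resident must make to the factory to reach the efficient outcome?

$1142

Left alone the factory would choose level 6 (marginal profit stays positive).
Efficient level: k* = 2 (marginal profit ≥ marginal noise damage through 2).
The resident must at least cover the factory's forgone profit from cutting 6→2: 358 + 286 + 271 + 227 = 1142.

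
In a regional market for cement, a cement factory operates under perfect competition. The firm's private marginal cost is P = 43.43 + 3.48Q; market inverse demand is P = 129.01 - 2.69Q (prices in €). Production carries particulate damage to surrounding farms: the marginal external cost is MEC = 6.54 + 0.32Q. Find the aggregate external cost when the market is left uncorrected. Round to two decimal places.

Market equilibrium (private): 43.43 + 3.48Q = 129.01 - 2.69Q → Q_m = 13.8703.
Total external cost = ∫₀^{Q_m} (6.54 + 0.32Q) dQ = 6.54×13.8703 + ½×0.32×13.8703² = 121.4934.

€121.49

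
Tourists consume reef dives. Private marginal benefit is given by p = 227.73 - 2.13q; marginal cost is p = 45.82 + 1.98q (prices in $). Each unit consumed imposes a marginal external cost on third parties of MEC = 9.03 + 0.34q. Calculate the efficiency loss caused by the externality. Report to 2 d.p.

Market equilibrium (private): 45.82 + 1.98q = 227.73 - 2.13q → q_m = 44.2603.
Social marginal benefit = demand − MEC = 218.70 - 2.47q.
Set SMB = MC: 218.70 - 2.47q = 45.82 + 1.98q → q* = 38.8494.
Height of the DWL triangle at q_m is MC(q_m) − SMB(q_m) = MEC(q_m) = 24.0785.
DWL = ½ × 5.4109 × 24.0785 = 65.1432.

DWL = $65.14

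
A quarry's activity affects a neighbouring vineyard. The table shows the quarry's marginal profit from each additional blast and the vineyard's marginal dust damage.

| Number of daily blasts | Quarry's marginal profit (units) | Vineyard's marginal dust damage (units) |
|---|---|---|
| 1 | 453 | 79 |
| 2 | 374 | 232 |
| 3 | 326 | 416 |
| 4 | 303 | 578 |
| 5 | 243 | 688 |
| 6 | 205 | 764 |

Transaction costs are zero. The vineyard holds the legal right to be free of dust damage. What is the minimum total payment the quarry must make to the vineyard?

311

Efficient level: marginal profit ≥ marginal dust damage through level 2, so k* = 2.
With the vineyard holding the right, the quarry must at least compensate total damage at k*: 79 + 232 = 311.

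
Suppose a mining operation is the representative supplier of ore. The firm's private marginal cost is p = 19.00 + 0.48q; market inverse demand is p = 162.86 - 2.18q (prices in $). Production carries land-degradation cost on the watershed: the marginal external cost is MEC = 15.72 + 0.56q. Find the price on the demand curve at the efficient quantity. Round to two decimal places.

P = $76.11

Social marginal cost = private MC + MEC = 34.72 + 1.04q.
Set SMC = demand: 34.72 + 1.04q = 162.86 - 2.18q → q* = 39.7950.
Consumer price on the demand curve at q*: 162.86 − 2.18×39.7950 = 76.1069.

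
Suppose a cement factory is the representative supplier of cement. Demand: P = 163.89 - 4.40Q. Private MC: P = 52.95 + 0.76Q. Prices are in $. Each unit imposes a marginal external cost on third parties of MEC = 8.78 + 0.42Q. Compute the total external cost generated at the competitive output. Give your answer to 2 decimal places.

$285.84

Market equilibrium (private): 52.95 + 0.76Q = 163.89 - 4.40Q → Q_m = 21.5000.
Total external cost = ∫₀^{Q_m} (8.78 + 0.42Q) dQ = 8.78×21.5000 + ½×0.42×21.5000² = 285.8425.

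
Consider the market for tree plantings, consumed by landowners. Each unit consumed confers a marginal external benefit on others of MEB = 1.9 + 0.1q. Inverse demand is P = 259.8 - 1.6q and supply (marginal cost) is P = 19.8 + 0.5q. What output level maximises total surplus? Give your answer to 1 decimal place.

Social marginal benefit = demand + MEB = 261.7 - 1.5q.
Set SMB = MC: 261.7 - 1.5q = 19.8 + 0.5q → q* = 120.9500.

q* = 121.0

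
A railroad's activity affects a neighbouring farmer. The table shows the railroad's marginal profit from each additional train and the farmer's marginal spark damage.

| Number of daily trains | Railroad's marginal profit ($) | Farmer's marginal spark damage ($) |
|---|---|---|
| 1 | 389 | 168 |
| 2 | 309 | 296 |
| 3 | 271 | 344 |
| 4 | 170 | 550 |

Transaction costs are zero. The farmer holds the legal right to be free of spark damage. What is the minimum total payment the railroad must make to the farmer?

Efficient level: marginal profit ≥ marginal spark damage through level 2, so k* = 2.
With the farmer holding the right, the railroad must at least compensate total damage at k*: 168 + 296 = 464.

$464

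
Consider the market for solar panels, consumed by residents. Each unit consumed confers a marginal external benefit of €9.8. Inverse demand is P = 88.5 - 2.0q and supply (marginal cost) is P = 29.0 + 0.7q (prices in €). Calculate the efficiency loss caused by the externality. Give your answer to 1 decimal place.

Market equilibrium (private): 29.0 + 0.7q = 88.5 - 2.0q → q_m = 22.0370.
Social marginal benefit = demand + MEB = 98.3 - 2.0q.
Set SMB = MC: 98.3 - 2.0q = 29.0 + 0.7q → q* = 25.6667.
The loss is the area between SMB and MC from q* to q_m; with linear curves that's a triangle of height MEB(q_m).
DWL = ½ × 3.6297 × 9.8000 = 17.7855.

DWL = €17.8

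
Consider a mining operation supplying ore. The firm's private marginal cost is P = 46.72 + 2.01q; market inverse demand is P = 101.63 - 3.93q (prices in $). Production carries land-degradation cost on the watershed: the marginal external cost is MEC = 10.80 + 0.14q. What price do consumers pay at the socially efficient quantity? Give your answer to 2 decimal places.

Social marginal cost = private MC + MEC = 57.52 + 2.15q.
Set SMC = demand: 57.52 + 2.15q = 101.63 - 3.93q → q* = 7.2549.
Consumer price on the demand curve at q*: 101.63 − 3.93×7.2549 = 73.1182.

P = $73.12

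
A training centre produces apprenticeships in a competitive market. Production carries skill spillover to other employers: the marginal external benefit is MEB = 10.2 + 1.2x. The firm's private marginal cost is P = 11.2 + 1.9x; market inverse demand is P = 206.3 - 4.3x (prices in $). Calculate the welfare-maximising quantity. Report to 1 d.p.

Social marginal cost = private MC − MEB = 1.0 + 0.7x.
Set SMC = demand: 1.0 + 0.7x = 206.3 - 4.3x → x* = 41.0600.

x* = 41.1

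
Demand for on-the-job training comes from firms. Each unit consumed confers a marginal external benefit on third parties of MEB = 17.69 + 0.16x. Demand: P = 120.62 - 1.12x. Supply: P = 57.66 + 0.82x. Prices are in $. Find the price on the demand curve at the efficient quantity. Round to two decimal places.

P = $69.87

Social marginal benefit = demand + MEB = 138.31 - 0.96x.
Set SMB = MC: 138.31 - 0.96x = 57.66 + 0.82x → x* = 45.3090.
Consumer price on the demand curve at x*: 120.62 − 1.12×45.3090 = 69.8739.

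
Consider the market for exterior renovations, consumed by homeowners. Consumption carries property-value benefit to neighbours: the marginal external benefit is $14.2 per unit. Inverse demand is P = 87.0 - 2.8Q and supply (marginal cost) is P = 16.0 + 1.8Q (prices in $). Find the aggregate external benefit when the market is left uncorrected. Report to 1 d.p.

Market equilibrium (private): 16.0 + 1.8Q = 87.0 - 2.8Q → Q_m = 15.4348.
Total external benefit = MEB × Q_m = 14.2 × 15.4348 = 219.1742.

$219.2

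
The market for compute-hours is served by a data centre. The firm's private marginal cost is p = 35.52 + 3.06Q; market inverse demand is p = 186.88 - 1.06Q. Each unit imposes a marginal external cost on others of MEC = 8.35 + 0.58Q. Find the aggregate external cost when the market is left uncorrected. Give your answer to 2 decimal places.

Market equilibrium (private): 35.52 + 3.06Q = 186.88 - 1.06Q → Q_m = 36.7379.
Total external cost = ∫₀^{Q_m} (8.35 + 0.58Q) dQ = 8.35×36.7379 + ½×0.58×36.7379² = 698.1667.

698.17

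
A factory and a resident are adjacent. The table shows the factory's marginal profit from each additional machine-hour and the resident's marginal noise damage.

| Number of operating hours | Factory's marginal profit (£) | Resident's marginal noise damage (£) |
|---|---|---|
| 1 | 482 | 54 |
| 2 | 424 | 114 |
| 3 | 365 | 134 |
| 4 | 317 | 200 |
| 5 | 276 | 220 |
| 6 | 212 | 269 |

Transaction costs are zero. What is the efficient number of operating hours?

Bargaining reaches the level where marginal profit last exceeds marginal noise damage.
That holds through level 5 (276 ≥ 220) but not at 6 (212 < 269).

5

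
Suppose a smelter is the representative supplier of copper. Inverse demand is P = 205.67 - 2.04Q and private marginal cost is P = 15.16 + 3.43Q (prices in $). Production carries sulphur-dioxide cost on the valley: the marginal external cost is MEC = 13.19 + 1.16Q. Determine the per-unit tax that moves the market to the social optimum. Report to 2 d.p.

tax = $44.21 per unit

Social marginal cost = private MC + MEC = 28.35 + 4.59Q.
Set SMC = demand: 28.35 + 4.59Q = 205.67 - 2.04Q → Q* = 26.7451.
The Pigouvian tax equals MEC at Q*: 13.19 + 1.16×26.7451 = 44.2143.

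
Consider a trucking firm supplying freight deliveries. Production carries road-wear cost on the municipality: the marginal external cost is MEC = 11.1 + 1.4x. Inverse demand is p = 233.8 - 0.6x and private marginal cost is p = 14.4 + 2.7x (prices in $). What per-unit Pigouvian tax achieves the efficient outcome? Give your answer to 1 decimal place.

Social marginal cost = private MC + MEC = 25.5 + 4.1x.
Set SMC = demand: 25.5 + 4.1x = 233.8 - 0.6x → x* = 44.3191.
The Pigouvian tax equals MEC at x*: 11.1 + 1.4×44.3191 = 73.1467.

tax = $73.1 per unit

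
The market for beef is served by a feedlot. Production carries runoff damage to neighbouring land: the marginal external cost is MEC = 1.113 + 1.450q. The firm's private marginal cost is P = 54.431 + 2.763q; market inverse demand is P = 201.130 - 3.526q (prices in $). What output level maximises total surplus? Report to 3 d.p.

Social marginal cost = private MC + MEC = 55.544 + 4.213q.
Set SMC = demand: 55.544 + 4.213q = 201.130 - 3.526q → q* = 18.8120.

q* = 18.812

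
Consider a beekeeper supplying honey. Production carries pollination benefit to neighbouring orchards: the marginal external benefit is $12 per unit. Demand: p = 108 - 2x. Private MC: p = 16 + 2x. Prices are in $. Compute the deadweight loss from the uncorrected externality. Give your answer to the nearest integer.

DWL = $18

Market equilibrium (private): 16 + 2x = 108 - 2x → x_m = 23.0000.
Social marginal cost = private MC − MEB = 4 + 2x.
Set SMC = demand: 4 + 2x = 108 - 2x → x* = 26.0000.
Between x* and x_m the wedge demand − SMC runs linearly from 0 to MEB(x_m), so the loss is a triangle.
DWL = ½ × 3.0000 × 12.0000 = 18.0000.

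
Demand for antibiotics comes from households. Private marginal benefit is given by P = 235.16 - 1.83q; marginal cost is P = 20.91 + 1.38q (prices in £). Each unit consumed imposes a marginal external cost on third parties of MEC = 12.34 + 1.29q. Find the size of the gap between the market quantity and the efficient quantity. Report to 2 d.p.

Market equilibrium (private): 20.91 + 1.38q = 235.16 - 1.83q → q_m = 66.7445.
Social marginal benefit = demand − MEC = 222.82 - 3.12q.
Set SMB = MC: 222.82 - 3.12q = 20.91 + 1.38q → q* = 44.8689.
Gap = |66.7445 − 44.8689| = 21.8756.

21.88 units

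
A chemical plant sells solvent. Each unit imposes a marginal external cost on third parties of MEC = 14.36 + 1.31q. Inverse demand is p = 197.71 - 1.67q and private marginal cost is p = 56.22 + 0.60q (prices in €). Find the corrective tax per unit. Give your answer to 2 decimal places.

tax = €60.88 per unit

Social marginal cost = private MC + MEC = 70.58 + 1.91q.
Set SMC = demand: 70.58 + 1.91q = 197.71 - 1.67q → q* = 35.5112.
The Pigouvian tax equals MEC at q*: 14.36 + 1.31×35.5112 = 60.8797.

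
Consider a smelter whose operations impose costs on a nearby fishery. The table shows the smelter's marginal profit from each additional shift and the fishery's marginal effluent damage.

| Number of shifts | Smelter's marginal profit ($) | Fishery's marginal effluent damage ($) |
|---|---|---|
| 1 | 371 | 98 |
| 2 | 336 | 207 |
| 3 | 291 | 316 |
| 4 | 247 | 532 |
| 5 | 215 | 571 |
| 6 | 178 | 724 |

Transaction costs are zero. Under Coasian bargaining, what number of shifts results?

Bargaining reaches the level where marginal profit last exceeds marginal effluent damage.
That holds through level 2 (336 ≥ 207) but not at 3 (291 < 316).

2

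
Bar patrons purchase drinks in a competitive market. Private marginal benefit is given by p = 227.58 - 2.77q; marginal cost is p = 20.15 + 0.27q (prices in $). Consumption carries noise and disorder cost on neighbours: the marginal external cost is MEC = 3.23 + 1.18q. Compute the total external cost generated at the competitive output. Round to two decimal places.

Market equilibrium (private): 20.15 + 0.27q = 227.58 - 2.77q → q_m = 68.2336.
Total external cost = ∫₀^{q_m} (3.23 + 1.18q) dq = 3.23×68.2336 + ½×1.18×68.2336² = 2967.3308.

$2967.33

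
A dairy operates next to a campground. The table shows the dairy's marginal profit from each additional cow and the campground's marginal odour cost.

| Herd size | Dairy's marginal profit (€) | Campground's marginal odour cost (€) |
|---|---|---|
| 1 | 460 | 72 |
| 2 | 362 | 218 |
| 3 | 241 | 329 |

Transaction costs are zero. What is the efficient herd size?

Bargaining reaches the level where marginal profit last exceeds marginal odour cost.
That holds through level 2 (362 ≥ 218) but not at 3 (241 < 329).

2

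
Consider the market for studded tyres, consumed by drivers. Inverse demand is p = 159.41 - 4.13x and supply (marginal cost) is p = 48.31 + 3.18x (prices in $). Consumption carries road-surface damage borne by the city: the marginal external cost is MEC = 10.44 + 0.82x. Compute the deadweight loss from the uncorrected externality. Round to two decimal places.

Market equilibrium (private): 48.31 + 3.18x = 159.41 - 4.13x → x_m = 15.1984.
Social marginal benefit = demand − MEC = 148.97 - 4.95x.
Set SMB = MC: 148.97 - 4.95x = 48.31 + 3.18x → x* = 12.3813.
Between x* and x_m the wedge MC − SMB runs linearly from 0 to MEC(x_m), so the loss is a triangle.
DWL = ½ × 2.8171 × 22.9027 = 32.2596.

DWL = $32.26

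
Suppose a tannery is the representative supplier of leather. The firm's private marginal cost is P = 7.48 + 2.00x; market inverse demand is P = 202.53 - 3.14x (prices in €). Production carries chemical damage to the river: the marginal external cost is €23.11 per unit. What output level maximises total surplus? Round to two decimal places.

Social marginal cost = private MC + MEC = 30.59 + 2.00x.
Set SMC = demand: 30.59 + 2.00x = 202.53 - 3.14x → x* = 33.4514.

x* = 33.45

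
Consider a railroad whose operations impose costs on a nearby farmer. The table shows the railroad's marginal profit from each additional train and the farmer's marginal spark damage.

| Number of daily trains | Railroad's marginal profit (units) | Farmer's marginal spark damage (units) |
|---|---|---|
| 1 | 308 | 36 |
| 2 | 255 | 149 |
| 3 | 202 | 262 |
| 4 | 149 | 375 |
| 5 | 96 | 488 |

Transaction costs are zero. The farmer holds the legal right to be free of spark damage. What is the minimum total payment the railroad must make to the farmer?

185

Efficient level: marginal profit ≥ marginal spark damage through level 2, so k* = 2.
With the farmer holding the right, the railroad must at least compensate total damage at k*: 36 + 149 = 185.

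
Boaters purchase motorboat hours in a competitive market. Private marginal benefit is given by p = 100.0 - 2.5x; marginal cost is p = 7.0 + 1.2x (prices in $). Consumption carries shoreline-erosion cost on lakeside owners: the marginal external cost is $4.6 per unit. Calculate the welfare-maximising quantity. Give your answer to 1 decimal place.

Social marginal benefit = demand − MEC = 95.4 - 2.5x.
Set SMB = MC: 95.4 - 2.5x = 7.0 + 1.2x → x* = 23.8919.

x* = 23.9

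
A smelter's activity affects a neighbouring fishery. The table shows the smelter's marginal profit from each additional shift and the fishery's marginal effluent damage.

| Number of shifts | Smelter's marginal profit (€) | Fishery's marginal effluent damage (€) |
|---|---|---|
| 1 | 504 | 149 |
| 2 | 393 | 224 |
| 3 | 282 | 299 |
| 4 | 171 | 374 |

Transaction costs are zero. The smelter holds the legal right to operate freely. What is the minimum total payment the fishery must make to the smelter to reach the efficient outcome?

€453

Left alone the smelter would choose level 4 (marginal profit stays positive).
Efficient level: k* = 2 (marginal profit ≥ marginal effluent damage through 2).
The fishery must at least cover the smelter's forgone profit from cutting 4→2: 282 + 171 = 453.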